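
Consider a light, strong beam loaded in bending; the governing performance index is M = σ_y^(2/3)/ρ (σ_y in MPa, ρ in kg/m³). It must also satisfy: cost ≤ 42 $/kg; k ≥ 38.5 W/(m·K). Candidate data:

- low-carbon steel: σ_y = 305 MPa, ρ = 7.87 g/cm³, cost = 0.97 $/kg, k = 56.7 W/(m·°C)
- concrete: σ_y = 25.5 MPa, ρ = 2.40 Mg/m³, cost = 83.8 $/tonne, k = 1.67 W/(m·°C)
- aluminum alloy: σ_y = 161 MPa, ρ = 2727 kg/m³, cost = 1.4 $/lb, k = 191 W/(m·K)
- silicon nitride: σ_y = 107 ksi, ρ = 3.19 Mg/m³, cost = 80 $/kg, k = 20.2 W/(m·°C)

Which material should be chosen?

aluminum alloy

Screen on constraints: cost ≤ 42 $/kg; k ≥ 38.5 W/(m·K). Survivors: low-carbon steel, aluminum alloy.
Convert each candidate to consistent units, then evaluate M:
  low-carbon steel: σ_y = 305.0 MPa, ρ = 7870 kg/m³
  aluminum alloy: σ_y = 161.0 MPa, ρ = 2727 kg/m³
  aluminum alloy: M = 10.9×10⁻³
  low-carbon steel: M = 5.76×10⁻³
Highest index: aluminum alloy.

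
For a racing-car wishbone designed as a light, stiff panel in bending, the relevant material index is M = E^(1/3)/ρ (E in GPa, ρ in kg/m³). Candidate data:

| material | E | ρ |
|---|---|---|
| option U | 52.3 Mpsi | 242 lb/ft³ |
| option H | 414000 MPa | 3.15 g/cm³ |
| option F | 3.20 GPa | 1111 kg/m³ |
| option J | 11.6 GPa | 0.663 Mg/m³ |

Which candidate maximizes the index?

option J

Putting every candidate on a common basis:
  option U: E = 360.6 GPa, ρ = 3876 kg/m³
  option H: E = 414.0 GPa, ρ = 3150 kg/m³
  option F: E = 3.200 GPa, ρ = 1111 kg/m³
  option J: E = 11.60 GPa, ρ = 663.0 kg/m³
  option J: M = 3.41×10⁻³
  option H: M = 2.37×10⁻³
  option U: M = 1.84×10⁻³
  option F: M = 1.33×10⁻³
The maximum is for option J.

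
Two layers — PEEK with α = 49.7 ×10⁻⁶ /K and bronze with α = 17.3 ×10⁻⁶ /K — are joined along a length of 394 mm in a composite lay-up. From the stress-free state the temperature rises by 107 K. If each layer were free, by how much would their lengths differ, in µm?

1370 µm

Δα = |49.7 − 17.3|×10⁻⁶/K = 32.4×10⁻⁶/K.
ΔL_mismatch = Δα·L·ΔT = 32.4×10⁻⁶ × 394.0 mm × 107.0 K = 1370 µm.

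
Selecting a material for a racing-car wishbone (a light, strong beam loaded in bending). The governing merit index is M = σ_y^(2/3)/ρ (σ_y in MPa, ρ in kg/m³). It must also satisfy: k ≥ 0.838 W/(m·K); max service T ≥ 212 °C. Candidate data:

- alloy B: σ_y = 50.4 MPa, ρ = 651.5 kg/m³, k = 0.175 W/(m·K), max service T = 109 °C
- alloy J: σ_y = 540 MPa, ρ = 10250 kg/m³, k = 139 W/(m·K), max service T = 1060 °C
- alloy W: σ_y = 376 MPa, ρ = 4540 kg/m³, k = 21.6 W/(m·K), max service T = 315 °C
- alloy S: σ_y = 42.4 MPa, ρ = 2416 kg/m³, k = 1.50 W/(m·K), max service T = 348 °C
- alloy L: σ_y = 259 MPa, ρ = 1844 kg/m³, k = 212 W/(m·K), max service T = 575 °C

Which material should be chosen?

alloy L

Screen on constraints: k ≥ 0.838 W/(m·K); max service T ≥ 212 °C. Survivors: alloy J, alloy W, alloy S, alloy L.
Per-candidate index values:
  alloy L: M = 22.0×10⁻³
  alloy W: M = 11.5×10⁻³
  alloy J: M = 6.47×10⁻³
  alloy S: M = 5.03×10⁻³
The maximum is for alloy L.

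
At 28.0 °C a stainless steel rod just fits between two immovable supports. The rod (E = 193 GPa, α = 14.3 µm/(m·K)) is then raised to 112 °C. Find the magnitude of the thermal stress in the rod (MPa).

ΔT = 84.00 K. Constrained thermal stress σ = E·α·ΔT = 193.0×10³ MPa × 14.3×10⁻⁶ × 84.00 = 232 MPa (compressive).

232 MPa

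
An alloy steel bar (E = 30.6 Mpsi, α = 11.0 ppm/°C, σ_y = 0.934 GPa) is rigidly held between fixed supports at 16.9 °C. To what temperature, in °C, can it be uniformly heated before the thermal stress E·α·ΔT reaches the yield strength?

E = 30.6 Mpsi = 211.0 GPa.
σ_y = 0.934 GPa = 934.0 MPa.
E·α·ΔT = 934.0 MPa ⇒ ΔT = 934.0 / (211.0×10³ × 11.0×10⁻⁶) = 402.5 K.
T = 16.9 + 402.5 = 419.4 °C.

419 °C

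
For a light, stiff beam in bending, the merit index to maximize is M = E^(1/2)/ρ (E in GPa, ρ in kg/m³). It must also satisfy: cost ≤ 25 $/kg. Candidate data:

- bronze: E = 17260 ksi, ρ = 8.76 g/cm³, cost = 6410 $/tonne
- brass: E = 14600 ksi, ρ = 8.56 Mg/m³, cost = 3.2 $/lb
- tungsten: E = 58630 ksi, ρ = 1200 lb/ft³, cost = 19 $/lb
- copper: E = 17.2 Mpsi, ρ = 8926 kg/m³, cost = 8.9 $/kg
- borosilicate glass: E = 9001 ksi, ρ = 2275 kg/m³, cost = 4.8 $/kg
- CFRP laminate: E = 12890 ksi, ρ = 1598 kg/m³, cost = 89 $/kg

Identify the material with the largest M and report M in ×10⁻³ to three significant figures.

borosilicate glass, M = 3.46×10⁻³

Screen on constraints: cost ≤ 25 $/kg. Survivors: bronze, brass, copper, borosilicate glass.
In SI units:
  bronze: E = 119.0 GPa, ρ = 8760 kg/m³
  brass: E = 100.7 GPa, ρ = 8560 kg/m³
  copper: E = 118.6 GPa, ρ = 8926 kg/m³
  borosilicate glass: E = 62.06 GPa, ρ = 2275 kg/m³
  borosilicate glass: M = 3.46×10⁻³
  bronze: M = 1.25×10⁻³
  copper: M = 1.22×10⁻³
  brass: M = 1.17×10⁻³
Borosilicate glass has the largest M.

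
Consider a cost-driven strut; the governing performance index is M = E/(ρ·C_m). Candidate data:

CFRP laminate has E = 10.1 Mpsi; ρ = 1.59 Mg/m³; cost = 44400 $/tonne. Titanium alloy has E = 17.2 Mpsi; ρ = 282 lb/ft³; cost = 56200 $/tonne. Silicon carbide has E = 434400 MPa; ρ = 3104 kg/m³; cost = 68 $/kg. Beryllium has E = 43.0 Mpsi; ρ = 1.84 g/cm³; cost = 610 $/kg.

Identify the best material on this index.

In SI units:
  CFRP laminate: E = 69.64 GPa, ρ = 1590 kg/m³, cost = 44.40 $/kg
  titanium alloy: E = 118.6 GPa, ρ = 4517 kg/m³, cost = 56.20 $/kg
  silicon carbide: E = 434.4 GPa, ρ = 3104 kg/m³, cost = 68.00 $/kg
  beryllium: E = 296.5 GPa, ρ = 1840 kg/m³, cost = 610.0 $/kg
  silicon carbide: M = 2.06 MN·m per $
  CFRP laminate: M = 0.986 MN·m per $
  titanium alloy: M = 0.467 MN·m per $
  beryllium: M = 0.264 MN·m per $
Silicon carbide ranks first.

silicon carbide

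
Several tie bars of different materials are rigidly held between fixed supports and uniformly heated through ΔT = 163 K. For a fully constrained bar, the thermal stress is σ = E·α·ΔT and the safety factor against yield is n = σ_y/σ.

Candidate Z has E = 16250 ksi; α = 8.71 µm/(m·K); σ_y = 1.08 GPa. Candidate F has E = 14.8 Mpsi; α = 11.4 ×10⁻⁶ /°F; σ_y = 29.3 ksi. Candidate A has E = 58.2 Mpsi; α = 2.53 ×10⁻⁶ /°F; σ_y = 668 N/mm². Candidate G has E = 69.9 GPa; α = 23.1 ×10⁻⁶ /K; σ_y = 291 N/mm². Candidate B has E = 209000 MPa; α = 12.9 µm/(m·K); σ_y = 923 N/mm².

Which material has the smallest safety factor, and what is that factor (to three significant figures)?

In consistent units (E in GPa, α in ×10⁻⁶/K, σ_y in MPa):
  candidate Z: E = 112.0, α = 8.71, σ_y = 1080 → σ = 159 MPa, n = 6.79
  candidate F: E = 102.0, α = 20.5, σ_y = 202.0 → σ = 341 MPa, n = 0.592
  candidate A: E = 401.3, α = 4.55, σ_y = 668.0 → σ = 298 MPa, n = 2.24
  candidate G: E = 69.90, α = 23.1, σ_y = 291.0 → σ = 263 MPa, n = 1.11
  candidate B: E = 209.0, α = 12.9, σ_y = 923.0 → σ = 439 MPa, n = 2.10
Smallest n: candidate F with n = 0.592.

candidate F, n = 0.592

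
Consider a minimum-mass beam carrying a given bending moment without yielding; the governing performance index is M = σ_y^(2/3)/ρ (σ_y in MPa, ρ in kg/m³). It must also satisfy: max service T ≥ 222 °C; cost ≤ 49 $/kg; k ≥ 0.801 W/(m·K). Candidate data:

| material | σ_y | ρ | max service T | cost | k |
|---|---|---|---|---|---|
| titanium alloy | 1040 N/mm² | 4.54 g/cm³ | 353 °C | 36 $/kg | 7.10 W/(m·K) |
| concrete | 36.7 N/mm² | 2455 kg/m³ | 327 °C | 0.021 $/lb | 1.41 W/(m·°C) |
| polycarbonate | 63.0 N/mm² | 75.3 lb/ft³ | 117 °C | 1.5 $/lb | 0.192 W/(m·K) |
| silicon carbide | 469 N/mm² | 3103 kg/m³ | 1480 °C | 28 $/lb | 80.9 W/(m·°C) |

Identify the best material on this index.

titanium alloy

Screen on constraints: max service T ≥ 222 °C; cost ≤ 49 $/kg; k ≥ 0.801 W/(m·K). Survivors: titanium alloy, concrete.
Normalizing units and computing the index:
  titanium alloy: σ_y = 1040 MPa, ρ = 4540 kg/m³
  concrete: σ_y = 36.70 MPa, ρ = 2455 kg/m³
  titanium alloy: M = 22.6×10⁻³
  concrete: M = 4.50×10⁻³
Titanium alloy ranks first.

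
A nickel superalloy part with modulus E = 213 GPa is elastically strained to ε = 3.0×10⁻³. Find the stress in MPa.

639 MPa

σ = E·ε = 213000 MPa × 3.0×10⁻³ = 639 MPa.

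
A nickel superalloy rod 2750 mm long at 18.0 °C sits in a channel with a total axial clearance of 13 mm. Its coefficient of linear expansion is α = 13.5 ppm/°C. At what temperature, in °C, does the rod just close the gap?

368 °C

α·L₀·ΔT = 13.0 mm ⇒ ΔT = 13.0 / (13.5×10⁻⁶ × 2750.0) = 350.2 K.
T = 18.0 + 350.2 = 368.2 °C.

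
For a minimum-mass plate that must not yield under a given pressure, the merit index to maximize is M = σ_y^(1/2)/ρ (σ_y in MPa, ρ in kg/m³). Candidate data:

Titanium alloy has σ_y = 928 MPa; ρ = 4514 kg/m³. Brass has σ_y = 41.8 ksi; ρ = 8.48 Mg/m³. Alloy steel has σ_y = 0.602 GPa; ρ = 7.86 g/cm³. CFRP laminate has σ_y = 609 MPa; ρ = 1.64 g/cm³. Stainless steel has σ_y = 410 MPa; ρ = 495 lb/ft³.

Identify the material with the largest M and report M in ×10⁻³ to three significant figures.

Convert each candidate to consistent units, then evaluate M:
  titanium alloy: σ_y = 928.0 MPa, ρ = 4514 kg/m³
  brass: σ_y = 288.2 MPa, ρ = 8480 kg/m³
  alloy steel: σ_y = 602.0 MPa, ρ = 7860 kg/m³
  CFRP laminate: σ_y = 609.0 MPa, ρ = 1640 kg/m³
  stainless steel: σ_y = 410.0 MPa, ρ = 7929 kg/m³
  CFRP laminate: M = 15.0×10⁻³
  titanium alloy: M = 6.75×10⁻³
  alloy steel: M = 3.12×10⁻³
  stainless steel: M = 2.55×10⁻³
  brass: M = 2.00×10⁻³
CFRP laminate has the largest M.

CFRP laminate, M = 15.0×10⁻³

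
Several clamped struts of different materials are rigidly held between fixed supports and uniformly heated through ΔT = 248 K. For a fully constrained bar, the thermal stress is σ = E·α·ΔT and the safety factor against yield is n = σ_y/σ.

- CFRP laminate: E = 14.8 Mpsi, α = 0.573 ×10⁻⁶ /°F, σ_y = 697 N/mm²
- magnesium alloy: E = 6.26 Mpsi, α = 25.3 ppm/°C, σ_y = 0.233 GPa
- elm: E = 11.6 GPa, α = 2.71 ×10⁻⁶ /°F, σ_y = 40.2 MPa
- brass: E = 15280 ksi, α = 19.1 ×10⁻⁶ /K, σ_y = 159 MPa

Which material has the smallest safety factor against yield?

Per material, after unit conversion:
  CFRP laminate: E = 102.0, α = 1.03, σ_y = 697.0 → σ = 26.1 MPa, n = 26.7
  magnesium alloy: E = 43.16, α = 25.3, σ_y = 233.0 → σ = 271 MPa, n = 0.860
  elm: E = 11.60, α = 4.88, σ_y = 40.20 → σ = 14.0 MPa, n = 2.86
  brass: E = 105.4, α = 19.1, σ_y = 159.0 → σ = 499 MPa, n = 0.319
The minimum is brass at n = 0.319.

brass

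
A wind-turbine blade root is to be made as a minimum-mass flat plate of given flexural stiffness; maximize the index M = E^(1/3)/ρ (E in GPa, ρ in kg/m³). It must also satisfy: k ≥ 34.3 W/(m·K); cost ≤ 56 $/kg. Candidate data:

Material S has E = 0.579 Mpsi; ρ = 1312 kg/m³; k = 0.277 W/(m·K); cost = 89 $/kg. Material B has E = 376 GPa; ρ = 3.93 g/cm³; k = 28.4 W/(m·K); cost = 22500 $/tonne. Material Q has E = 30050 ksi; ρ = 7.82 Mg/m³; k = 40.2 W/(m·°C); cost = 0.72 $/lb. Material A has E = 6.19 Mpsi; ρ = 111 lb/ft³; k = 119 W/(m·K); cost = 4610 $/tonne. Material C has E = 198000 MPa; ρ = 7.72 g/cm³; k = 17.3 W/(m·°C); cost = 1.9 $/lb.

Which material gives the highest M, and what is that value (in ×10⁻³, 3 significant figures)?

Screen on constraints: k ≥ 34.3 W/(m·K); cost ≤ 56 $/kg. Survivors: material Q, material A.
Convert each candidate to consistent units, then evaluate M:
  material Q: E = 207.2 GPa, ρ = 7820 kg/m³
  material A: E = 42.68 GPa, ρ = 1778 kg/m³
  material A: M = 1.97×10⁻³
  material Q: M = 0.757×10⁻³
Material A has the largest M.

material A, M = 1.97×10⁻³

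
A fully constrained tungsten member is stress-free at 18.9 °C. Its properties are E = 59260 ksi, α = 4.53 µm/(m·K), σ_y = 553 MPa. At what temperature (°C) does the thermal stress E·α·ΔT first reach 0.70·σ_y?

E = 59260 ksi = 408.6 GPa.
E·α·ΔT = 387.1 MPa ⇒ ΔT = 387.1 / (408.6×10³ × 4.53×10⁻⁶) = 209.1 K.
T = 18.9 + 209.1 = 228.0 °C.

228 °C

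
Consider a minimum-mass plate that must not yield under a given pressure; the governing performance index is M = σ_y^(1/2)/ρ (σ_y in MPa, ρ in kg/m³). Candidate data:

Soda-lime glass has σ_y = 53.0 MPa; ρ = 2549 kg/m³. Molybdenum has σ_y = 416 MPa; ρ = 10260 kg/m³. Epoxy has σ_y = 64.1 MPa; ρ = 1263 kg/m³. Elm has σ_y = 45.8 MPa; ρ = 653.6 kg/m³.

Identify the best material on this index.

Evaluate M for each candidate:
  elm: M = 10.4×10⁻³
  epoxy: M = 6.34×10⁻³
  soda-lime glass: M = 2.86×10⁻³
  molybdenum: M = 1.99×10⁻³
Highest index: elm.

elm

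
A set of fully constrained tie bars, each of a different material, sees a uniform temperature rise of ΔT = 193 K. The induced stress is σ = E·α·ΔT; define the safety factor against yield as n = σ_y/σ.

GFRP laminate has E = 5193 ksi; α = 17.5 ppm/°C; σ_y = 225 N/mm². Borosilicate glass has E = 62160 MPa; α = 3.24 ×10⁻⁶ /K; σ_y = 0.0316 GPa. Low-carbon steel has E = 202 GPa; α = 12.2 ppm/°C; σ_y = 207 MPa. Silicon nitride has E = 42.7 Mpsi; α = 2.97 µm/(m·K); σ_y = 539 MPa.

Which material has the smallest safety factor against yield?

low-carbon steel

With everything in SI (GPa, ×10⁻⁶/K, MPa):
  GFRP laminate: E = 35.80, α = 17.5, σ_y = 225.0 → σ = 121 MPa, n = 1.86
  borosilicate glass: E = 62.16, α = 3.24, σ_y = 31.60 → σ = 38.9 MPa, n = 0.813
  low-carbon steel: E = 202.0, α = 12.2, σ_y = 207.0 → σ = 476 MPa, n = 0.435
  silicon nitride: E = 294.4, α = 2.97, σ_y = 539.0 → σ = 169 MPa, n = 3.19
Smallest n: low-carbon steel with n = 0.435.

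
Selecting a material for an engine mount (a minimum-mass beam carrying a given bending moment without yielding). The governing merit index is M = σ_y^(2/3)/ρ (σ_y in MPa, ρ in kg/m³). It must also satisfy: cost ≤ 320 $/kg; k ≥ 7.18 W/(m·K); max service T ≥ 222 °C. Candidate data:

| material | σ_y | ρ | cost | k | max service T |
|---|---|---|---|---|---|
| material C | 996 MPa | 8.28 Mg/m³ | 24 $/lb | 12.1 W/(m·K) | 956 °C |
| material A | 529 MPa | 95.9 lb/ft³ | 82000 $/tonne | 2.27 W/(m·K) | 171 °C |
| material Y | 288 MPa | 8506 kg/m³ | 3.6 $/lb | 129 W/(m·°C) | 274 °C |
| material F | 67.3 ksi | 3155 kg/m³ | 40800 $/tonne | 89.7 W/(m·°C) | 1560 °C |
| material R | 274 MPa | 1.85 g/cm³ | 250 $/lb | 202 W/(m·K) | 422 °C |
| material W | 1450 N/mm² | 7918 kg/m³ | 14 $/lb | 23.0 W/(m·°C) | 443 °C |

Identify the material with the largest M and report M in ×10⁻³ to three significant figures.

material F, M = 19.0×10⁻³

Screen on constraints: cost ≤ 320 $/kg; k ≥ 7.18 W/(m·K); max service T ≥ 222 °C. Survivors: material C, material Y, material F, material W.
Putting every candidate on a common basis:
  material C: σ_y = 996.0 MPa, ρ = 8280 kg/m³
  material Y: σ_y = 288.0 MPa, ρ = 8506 kg/m³
  material F: σ_y = 464.0 MPa, ρ = 3155 kg/m³
  material W: σ_y = 1450 MPa, ρ = 7918 kg/m³
  material F: M = 19.0×10⁻³
  material W: M = 16.2×10⁻³
  material C: M = 12.0×10⁻³
  material Y: M = 5.13×10⁻³
Highest index: material F.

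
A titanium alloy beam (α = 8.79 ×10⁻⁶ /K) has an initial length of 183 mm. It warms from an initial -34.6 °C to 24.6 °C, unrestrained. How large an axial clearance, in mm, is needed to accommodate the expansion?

0.0952 mm

ΔT = 24.6 − (-34.6) = 59.20 K.
ΔL = α·L₀·ΔT = 8.79×10⁻⁶ × 183 mm × 59.20 K = 0.0952 mm.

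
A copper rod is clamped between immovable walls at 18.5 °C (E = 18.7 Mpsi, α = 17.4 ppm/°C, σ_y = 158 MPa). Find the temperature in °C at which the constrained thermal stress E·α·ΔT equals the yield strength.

88.9 °C

E = 18.7 Mpsi = 128.9 GPa.
E·α·ΔT = 158.0 MPa ⇒ ΔT = 158.0 / (128.9×10³ × 17.4×10⁻⁶) = 70.43 K.
T = 18.5 + 70.43 = 88.93 °C.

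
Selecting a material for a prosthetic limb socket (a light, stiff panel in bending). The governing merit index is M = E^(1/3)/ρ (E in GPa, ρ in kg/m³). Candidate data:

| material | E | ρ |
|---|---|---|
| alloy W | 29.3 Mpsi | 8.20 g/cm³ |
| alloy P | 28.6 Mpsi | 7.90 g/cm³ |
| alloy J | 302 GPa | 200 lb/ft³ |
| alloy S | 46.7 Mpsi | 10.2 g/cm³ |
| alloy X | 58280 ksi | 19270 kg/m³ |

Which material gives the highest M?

In SI units:
  alloy W: E = 202.0 GPa, ρ = 8200 kg/m³
  alloy P: E = 197.2 GPa, ρ = 7900 kg/m³
  alloy J: E = 302.0 GPa, ρ = 3204 kg/m³
  alloy S: E = 322.0 GPa, ρ = 10200 kg/m³
  alloy X: E = 401.8 GPa, ρ = 19270 kg/m³
  alloy J: M = 2.09×10⁻³
  alloy P: M = 0.737×10⁻³
  alloy W: M = 0.716×10⁻³
  alloy S: M = 0.672×10⁻³
  alloy X: M = 0.383×10⁻³
The maximum is for alloy J.

alloy J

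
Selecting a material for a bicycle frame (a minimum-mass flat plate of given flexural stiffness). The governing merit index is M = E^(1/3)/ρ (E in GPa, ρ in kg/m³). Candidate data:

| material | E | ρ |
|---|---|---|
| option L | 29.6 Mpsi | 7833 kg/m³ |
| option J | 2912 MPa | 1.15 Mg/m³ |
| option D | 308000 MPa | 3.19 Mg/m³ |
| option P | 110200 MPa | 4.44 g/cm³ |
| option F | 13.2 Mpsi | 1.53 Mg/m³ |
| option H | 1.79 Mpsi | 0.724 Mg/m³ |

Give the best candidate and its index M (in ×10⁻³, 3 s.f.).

option H, M = 3.19×10⁻³

In SI units:
  option L: E = 204.1 GPa, ρ = 7833 kg/m³
  option J: E = 2.912 GPa, ρ = 1150 kg/m³
  option D: E = 308.0 GPa, ρ = 3190 kg/m³
  option P: E = 110.2 GPa, ρ = 4440 kg/m³
  option F: E = 91.01 GPa, ρ = 1530 kg/m³
  option H: E = 12.34 GPa, ρ = 724.0 kg/m³
  option H: M = 3.19×10⁻³
  option F: M = 2.94×10⁻³
  option D: M = 2.12×10⁻³
  option J: M = 1.24×10⁻³
  option P: M = 1.08×10⁻³
  option L: M = 0.752×10⁻³
Highest index: option H.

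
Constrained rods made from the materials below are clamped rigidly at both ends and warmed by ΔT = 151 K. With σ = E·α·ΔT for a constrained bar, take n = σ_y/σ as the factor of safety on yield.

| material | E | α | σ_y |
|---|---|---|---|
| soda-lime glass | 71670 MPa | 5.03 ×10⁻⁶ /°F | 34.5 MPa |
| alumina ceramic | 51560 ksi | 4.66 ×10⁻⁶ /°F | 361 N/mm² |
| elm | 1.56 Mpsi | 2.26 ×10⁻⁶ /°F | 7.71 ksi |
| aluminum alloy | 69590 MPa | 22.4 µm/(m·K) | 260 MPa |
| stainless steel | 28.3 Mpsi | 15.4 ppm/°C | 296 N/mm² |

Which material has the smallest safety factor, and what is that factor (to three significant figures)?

soda-lime glass, n = 0.352

Converting E to GPa, α to ×10⁻⁶/K, σ_y to MPa, then σ and n for each:
  soda-lime glass: E = 71.67, α = 9.05, σ_y = 34.50 → σ = 98.0 MPa, n = 0.352
  alumina ceramic: E = 355.5, α = 8.39, σ_y = 361.0 → σ = 450 MPa, n = 0.802
  elm: E = 10.76, α = 4.07, σ_y = 53.16 → σ = 6.61 MPa, n = 8.05
  aluminum alloy: E = 69.59, α = 22.4, σ_y = 260.0 → σ = 235 MPa, n = 1.10
  stainless steel: E = 195.1, α = 15.4, σ_y = 296.0 → σ = 454 MPa, n = 0.652
Smallest n: soda-lime glass with n = 0.352.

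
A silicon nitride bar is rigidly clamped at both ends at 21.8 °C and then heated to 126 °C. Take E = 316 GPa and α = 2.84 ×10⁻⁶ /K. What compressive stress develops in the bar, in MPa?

ΔT = 104.2 K. Constrained thermal stress σ = E·α·ΔT = 316.0×10³ MPa × 2.84×10⁻⁶ × 104.2 = 93.5 MPa (compressive).

93.5 MPa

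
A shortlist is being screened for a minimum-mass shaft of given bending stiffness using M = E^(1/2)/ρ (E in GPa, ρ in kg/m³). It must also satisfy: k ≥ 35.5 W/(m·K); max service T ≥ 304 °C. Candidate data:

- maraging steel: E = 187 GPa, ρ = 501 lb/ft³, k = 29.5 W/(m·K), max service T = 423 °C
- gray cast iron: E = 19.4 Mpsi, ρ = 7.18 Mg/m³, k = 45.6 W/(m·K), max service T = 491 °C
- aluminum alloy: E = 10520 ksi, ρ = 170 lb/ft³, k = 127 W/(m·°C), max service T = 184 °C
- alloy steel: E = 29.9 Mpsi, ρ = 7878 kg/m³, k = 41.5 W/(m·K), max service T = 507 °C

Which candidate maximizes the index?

alloy steel

Screen on constraints: k ≥ 35.5 W/(m·K); max service T ≥ 304 °C. Survivors: gray cast iron, alloy steel.
Putting every candidate on a common basis:
  gray cast iron: E = 133.8 GPa, ρ = 7180 kg/m³
  alloy steel: E = 206.2 GPa, ρ = 7878 kg/m³
  alloy steel: M = 1.82×10⁻³
  gray cast iron: M = 1.61×10⁻³
Highest index: alloy steel.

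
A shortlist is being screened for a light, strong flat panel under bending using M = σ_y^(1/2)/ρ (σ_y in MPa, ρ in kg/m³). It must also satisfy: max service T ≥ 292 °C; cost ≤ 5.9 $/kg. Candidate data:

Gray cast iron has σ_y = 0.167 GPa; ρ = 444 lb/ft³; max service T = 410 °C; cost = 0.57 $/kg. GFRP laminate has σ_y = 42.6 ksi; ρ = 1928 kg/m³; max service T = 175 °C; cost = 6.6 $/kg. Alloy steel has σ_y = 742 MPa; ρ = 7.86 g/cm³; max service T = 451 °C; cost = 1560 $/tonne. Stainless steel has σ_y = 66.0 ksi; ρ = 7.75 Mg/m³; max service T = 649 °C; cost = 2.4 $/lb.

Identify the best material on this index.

alloy steel

Screen on constraints: max service T ≥ 292 °C; cost ≤ 5.9 $/kg. Survivors: gray cast iron, alloy steel, stainless steel.
Normalizing units and computing the index:
  gray cast iron: σ_y = 167.0 MPa, ρ = 7112 kg/m³
  alloy steel: σ_y = 742.0 MPa, ρ = 7860 kg/m³
  stainless steel: σ_y = 455.1 MPa, ρ = 7750 kg/m³
  alloy steel: M = 3.47×10⁻³
  stainless steel: M = 2.75×10⁻³
  gray cast iron: M = 1.82×10⁻³
Highest index: alloy steel.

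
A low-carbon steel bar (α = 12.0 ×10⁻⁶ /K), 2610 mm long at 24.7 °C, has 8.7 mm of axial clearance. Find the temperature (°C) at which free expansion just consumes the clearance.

302 °C

α·L₀·ΔT = 8.7 mm ⇒ ΔT = 8.7 / (12.0×10⁻⁶ × 2610.0) = 277.8 K.
T = 24.7 + 277.8 = 302.5 °C.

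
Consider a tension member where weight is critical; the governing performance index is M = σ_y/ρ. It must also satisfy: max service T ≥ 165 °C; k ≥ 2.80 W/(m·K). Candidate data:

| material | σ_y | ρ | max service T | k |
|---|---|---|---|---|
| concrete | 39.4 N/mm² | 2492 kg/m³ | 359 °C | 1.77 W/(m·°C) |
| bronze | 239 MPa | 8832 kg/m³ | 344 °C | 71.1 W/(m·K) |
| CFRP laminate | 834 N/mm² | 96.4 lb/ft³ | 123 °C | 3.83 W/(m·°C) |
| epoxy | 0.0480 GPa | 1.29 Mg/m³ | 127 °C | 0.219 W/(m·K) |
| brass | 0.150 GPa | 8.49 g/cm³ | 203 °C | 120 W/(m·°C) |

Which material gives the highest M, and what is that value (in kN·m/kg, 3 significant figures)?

bronze, M = 27.1 kN·m/kg

Screen on constraints: max service T ≥ 165 °C; k ≥ 2.80 W/(m·K). Survivors: bronze, brass.
Putting every candidate on a common basis:
  bronze: σ_y = 239.0 MPa, ρ = 8832 kg/m³
  brass: σ_y = 150.0 MPa, ρ = 8490 kg/m³
  bronze: M = 27.1 kN·m/kg
  brass: M = 17.7 kN·m/kg
Highest index: bronze.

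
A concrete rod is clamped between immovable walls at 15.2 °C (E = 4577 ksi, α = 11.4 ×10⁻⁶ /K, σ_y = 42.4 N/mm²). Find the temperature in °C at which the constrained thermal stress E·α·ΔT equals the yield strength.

E = 4577 ksi = 31.56 GPa.
σ_y = 42.4 N/mm² = 42.40 MPa.
E·α·ΔT = 42.40 MPa ⇒ ΔT = 42.40 / (31.56×10³ × 11.4×10⁻⁶) = 117.9 K.
T = 15.2 + 117.9 = 133.1 °C.

133 °C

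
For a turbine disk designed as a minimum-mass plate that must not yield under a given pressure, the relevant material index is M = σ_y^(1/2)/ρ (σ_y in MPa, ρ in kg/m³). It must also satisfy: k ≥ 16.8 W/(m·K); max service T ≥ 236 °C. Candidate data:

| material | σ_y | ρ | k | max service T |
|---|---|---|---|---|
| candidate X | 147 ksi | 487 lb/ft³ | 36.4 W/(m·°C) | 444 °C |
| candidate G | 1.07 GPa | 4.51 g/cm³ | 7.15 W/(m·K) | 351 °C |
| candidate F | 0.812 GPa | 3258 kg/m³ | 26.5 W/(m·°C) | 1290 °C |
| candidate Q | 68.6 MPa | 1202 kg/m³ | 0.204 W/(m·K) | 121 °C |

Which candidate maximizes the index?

Screen on constraints: k ≥ 16.8 W/(m·K); max service T ≥ 236 °C. Survivors: candidate X, candidate F.
Convert each candidate to consistent units, then evaluate M:
  candidate X: σ_y = 1014 MPa, ρ = 7801 kg/m³
  candidate F: σ_y = 812.0 MPa, ρ = 3258 kg/m³
  candidate F: M = 8.75×10⁻³
  candidate X: M = 4.08×10⁻³
The maximum is for candidate F.

candidate F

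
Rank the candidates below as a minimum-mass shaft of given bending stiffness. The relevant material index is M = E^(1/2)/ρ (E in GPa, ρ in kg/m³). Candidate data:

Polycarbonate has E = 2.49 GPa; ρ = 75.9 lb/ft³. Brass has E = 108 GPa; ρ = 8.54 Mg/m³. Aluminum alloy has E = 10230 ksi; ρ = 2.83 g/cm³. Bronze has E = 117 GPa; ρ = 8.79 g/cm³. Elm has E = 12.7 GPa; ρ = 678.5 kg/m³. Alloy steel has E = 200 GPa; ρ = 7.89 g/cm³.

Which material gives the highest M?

After converting to SI:
  polycarbonate: E = 2.490 GPa, ρ = 1216 kg/m³
  brass: E = 108.0 GPa, ρ = 8540 kg/m³
  aluminum alloy: E = 70.53 GPa, ρ = 2830 kg/m³
  bronze: E = 117.0 GPa, ρ = 8790 kg/m³
  elm: E = 12.70 GPa, ρ = 678.5 kg/m³
  alloy steel: E = 200.0 GPa, ρ = 7890 kg/m³
  elm: M = 5.25×10⁻³
  aluminum alloy: M = 2.97×10⁻³
  alloy steel: M = 1.79×10⁻³
  polycarbonate: M = 1.30×10⁻³
  bronze: M = 1.23×10⁻³
  brass: M = 1.22×10⁻³
Highest index: elm.

elm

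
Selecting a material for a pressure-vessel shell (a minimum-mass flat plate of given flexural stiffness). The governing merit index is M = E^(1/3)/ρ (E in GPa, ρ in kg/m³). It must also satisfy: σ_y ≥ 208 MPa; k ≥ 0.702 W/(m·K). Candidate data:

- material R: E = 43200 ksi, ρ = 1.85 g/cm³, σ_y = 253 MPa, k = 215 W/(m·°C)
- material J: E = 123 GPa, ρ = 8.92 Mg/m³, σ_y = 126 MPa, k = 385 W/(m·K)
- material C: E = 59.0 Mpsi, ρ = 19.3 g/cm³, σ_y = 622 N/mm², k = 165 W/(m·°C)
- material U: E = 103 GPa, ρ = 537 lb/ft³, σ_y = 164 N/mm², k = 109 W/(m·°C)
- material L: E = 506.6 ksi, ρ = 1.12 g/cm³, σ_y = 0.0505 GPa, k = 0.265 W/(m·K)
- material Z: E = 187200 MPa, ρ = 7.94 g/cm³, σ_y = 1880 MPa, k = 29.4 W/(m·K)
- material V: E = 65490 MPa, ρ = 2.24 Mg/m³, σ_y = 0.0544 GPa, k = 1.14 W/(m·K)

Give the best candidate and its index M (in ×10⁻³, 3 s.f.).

material R, M = 3.61×10⁻³

Screen on constraints: σ_y ≥ 208 MPa; k ≥ 0.702 W/(m·K). Survivors: material R, material C, material Z.
Putting every candidate on a common basis:
  material R: E = 297.9 GPa, ρ = 1850 kg/m³
  material C: E = 406.8 GPa, ρ = 19300 kg/m³
  material Z: E = 187.2 GPa, ρ = 7940 kg/m³
  material R: M = 3.61×10⁻³
  material Z: M = 0.720×10⁻³
  material C: M = 0.384×10⁻³
Highest index: material R.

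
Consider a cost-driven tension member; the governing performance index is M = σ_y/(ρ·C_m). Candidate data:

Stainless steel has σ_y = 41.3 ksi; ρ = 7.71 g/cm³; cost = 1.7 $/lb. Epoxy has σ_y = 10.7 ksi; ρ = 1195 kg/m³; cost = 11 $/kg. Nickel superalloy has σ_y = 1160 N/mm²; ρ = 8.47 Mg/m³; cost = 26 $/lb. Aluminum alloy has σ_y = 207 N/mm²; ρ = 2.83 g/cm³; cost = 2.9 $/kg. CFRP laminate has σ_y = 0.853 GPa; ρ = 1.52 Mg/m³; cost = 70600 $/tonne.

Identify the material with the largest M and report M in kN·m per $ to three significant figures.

In SI units:
  stainless steel: σ_y = 284.8 MPa, ρ = 7710 kg/m³, cost = 3.748 $/kg
  epoxy: σ_y = 73.77 MPa, ρ = 1195 kg/m³, cost = 11.00 $/kg
  nickel superalloy: σ_y = 1160 MPa, ρ = 8470 kg/m³, cost = 57.32 $/kg
  aluminum alloy: σ_y = 207.0 MPa, ρ = 2830 kg/m³, cost = 2.900 $/kg
  CFRP laminate: σ_y = 853.0 MPa, ρ = 1520 kg/m³, cost = 70.60 $/kg
  aluminum alloy: M = 25.2 kN·m per $
  stainless steel: M = 9.85 kN·m per $
  CFRP laminate: M = 7.95 kN·m per $
  epoxy: M = 5.61 kN·m per $
  nickel superalloy: M = 2.39 kN·m per $
The maximum is for aluminum alloy.

aluminum alloy, M = 25.2 kN·m per $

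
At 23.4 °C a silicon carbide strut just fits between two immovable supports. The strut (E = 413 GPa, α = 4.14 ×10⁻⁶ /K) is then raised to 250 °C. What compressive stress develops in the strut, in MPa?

387 MPa

ΔT = 226.6 K. Constrained thermal stress σ = E·α·ΔT = 413.0×10³ MPa × 4.14×10⁻⁶ × 226.6 = 387 MPa (compressive).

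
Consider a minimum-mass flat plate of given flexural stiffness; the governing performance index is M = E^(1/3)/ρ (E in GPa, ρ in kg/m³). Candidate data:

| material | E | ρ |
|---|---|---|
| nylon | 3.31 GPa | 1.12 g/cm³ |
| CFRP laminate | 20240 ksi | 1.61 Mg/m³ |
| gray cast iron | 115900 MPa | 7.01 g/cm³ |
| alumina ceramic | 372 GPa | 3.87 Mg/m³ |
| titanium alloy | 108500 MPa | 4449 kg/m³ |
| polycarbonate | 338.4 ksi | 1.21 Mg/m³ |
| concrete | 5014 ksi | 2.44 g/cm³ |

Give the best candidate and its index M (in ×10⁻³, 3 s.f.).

After converting to SI:
  nylon: E = 3.310 GPa, ρ = 1120 kg/m³
  CFRP laminate: E = 139.5 GPa, ρ = 1610 kg/m³
  gray cast iron: E = 115.9 GPa, ρ = 7010 kg/m³
  alumina ceramic: E = 372.0 GPa, ρ = 3870 kg/m³
  titanium alloy: E = 108.5 GPa, ρ = 4449 kg/m³
  polycarbonate: E = 2.333 GPa, ρ = 1210 kg/m³
  concrete: E = 34.57 GPa, ρ = 2440 kg/m³
  CFRP laminate: M = 3.22×10⁻³
  alumina ceramic: M = 1.86×10⁻³
  concrete: M = 1.34×10⁻³
  nylon: M = 1.33×10⁻³
  polycarbonate: M = 1.10×10⁻³
  titanium alloy: M = 1.07×10⁻³
  gray cast iron: M = 0.696×10⁻³
Highest index: CFRP laminate.

CFRP laminate, M = 3.22×10⁻³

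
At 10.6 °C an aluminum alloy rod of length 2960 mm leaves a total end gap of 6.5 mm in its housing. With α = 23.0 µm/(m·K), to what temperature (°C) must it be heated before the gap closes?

α·L₀·ΔT = 6.5 mm ⇒ ΔT = 6.5 / (23.0×10⁻⁶ × 2960.0) = 95.48 K.
T = 10.6 + 95.48 = 106.1 °C.

106 °C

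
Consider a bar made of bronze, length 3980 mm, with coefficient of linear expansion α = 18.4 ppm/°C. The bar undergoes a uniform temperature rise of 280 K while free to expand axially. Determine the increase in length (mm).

20.5 mm

ΔL = α·L₀·ΔT = 18.4×10⁻⁶ × 3980 mm × 280.0 K = 20.5 mm.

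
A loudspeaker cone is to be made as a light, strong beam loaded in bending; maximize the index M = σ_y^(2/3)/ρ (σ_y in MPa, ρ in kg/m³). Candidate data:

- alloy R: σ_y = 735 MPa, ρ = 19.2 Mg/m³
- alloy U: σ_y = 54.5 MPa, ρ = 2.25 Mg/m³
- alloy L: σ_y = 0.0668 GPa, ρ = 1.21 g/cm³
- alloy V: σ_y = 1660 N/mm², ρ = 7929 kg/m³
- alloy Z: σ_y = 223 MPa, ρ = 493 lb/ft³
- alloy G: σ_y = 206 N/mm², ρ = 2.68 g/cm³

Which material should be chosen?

After converting to SI:
  alloy R: σ_y = 735.0 MPa, ρ = 19200 kg/m³
  alloy U: σ_y = 54.50 MPa, ρ = 2250 kg/m³
  alloy L: σ_y = 66.80 MPa, ρ = 1210 kg/m³
  alloy V: σ_y = 1660 MPa, ρ = 7929 kg/m³
  alloy Z: σ_y = 223.0 MPa, ρ = 7897 kg/m³
  alloy G: σ_y = 206.0 MPa, ρ = 2680 kg/m³
  alloy V: M = 17.7×10⁻³
  alloy L: M = 13.6×10⁻³
  alloy G: M = 13.0×10⁻³
  alloy U: M = 6.39×10⁻³
  alloy Z: M = 4.66×10⁻³
  alloy R: M = 4.24×10⁻³
Alloy V ranks first.

alloy V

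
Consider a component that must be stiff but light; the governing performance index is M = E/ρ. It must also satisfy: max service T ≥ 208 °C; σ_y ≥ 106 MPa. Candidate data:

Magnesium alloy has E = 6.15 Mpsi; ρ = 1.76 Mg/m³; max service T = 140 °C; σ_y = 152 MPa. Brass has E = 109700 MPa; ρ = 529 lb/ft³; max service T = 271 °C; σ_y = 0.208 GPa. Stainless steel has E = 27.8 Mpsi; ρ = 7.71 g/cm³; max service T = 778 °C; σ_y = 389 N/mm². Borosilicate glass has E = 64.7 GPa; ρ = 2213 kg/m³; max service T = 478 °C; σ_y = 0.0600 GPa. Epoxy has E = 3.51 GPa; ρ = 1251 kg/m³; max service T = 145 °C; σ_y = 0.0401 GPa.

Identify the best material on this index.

Screen on constraints: max service T ≥ 208 °C; σ_y ≥ 106 MPa. Survivors: brass, stainless steel.
In SI units:
  brass: E = 109.7 GPa, ρ = 8474 kg/m³
  stainless steel: E = 191.7 GPa, ρ = 7710 kg/m³
  stainless steel: M = 24.9 MN·m/kg
  brass: M = 12.9 MN·m/kg
The maximum is for stainless steel.

stainless steel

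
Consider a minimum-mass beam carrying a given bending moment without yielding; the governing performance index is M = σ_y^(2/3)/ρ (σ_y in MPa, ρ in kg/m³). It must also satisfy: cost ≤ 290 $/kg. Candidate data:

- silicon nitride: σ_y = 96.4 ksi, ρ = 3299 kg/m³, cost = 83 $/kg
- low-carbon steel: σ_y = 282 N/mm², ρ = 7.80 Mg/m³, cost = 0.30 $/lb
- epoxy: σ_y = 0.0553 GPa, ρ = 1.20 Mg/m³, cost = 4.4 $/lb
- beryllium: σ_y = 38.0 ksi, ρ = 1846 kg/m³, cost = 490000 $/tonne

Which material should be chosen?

silicon nitride

Screen on constraints: cost ≤ 290 $/kg. Survivors: silicon nitride, low-carbon steel, epoxy.
In SI units:
  silicon nitride: σ_y = 664.7 MPa, ρ = 3299 kg/m³
  low-carbon steel: σ_y = 282.0 MPa, ρ = 7800 kg/m³
  epoxy: σ_y = 55.30 MPa, ρ = 1200 kg/m³
  silicon nitride: M = 23.1×10⁻³
  epoxy: M = 12.1×10⁻³
  low-carbon steel: M = 5.51×10⁻³
Silicon nitride ranks first.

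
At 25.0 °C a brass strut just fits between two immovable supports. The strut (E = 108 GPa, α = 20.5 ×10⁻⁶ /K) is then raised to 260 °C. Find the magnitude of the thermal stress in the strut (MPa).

520 MPa

ΔT = 235.0 K. Constrained thermal stress σ = E·α·ΔT = 108.0×10³ MPa × 20.5×10⁻⁶ × 235.0 = 520 MPa (compressive).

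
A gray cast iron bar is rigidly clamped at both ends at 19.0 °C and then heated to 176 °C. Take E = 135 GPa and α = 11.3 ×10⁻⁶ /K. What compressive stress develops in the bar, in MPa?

ΔT = 157.0 K. Constrained thermal stress σ = E·α·ΔT = 135.0×10³ MPa × 11.3×10⁻⁶ × 157.0 = 240 MPa (compressive).

240 MPa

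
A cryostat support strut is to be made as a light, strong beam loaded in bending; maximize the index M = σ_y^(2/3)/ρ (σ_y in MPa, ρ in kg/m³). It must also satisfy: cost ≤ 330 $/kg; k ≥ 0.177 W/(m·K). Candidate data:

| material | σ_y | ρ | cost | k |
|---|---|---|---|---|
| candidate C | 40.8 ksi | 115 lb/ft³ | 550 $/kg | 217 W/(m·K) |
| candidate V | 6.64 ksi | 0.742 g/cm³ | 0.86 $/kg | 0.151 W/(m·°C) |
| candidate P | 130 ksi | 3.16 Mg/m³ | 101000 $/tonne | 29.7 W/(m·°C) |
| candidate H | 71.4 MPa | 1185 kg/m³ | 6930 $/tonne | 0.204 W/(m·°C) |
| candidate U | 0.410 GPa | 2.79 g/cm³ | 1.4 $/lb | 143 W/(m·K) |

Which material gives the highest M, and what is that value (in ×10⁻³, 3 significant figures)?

Screen on constraints: cost ≤ 330 $/kg; k ≥ 0.177 W/(m·K). Survivors: candidate P, candidate H, candidate U.
Convert each candidate to consistent units, then evaluate M:
  candidate P: σ_y = 896.3 MPa, ρ = 3160 kg/m³
  candidate H: σ_y = 71.40 MPa, ρ = 1185 kg/m³
  candidate U: σ_y = 410.0 MPa, ρ = 2790 kg/m³
  candidate P: M = 29.4×10⁻³
  candidate U: M = 19.8×10⁻³
  candidate H: M = 14.5×10⁻³
Highest index: candidate P.

candidate P, M = 29.4×10⁻³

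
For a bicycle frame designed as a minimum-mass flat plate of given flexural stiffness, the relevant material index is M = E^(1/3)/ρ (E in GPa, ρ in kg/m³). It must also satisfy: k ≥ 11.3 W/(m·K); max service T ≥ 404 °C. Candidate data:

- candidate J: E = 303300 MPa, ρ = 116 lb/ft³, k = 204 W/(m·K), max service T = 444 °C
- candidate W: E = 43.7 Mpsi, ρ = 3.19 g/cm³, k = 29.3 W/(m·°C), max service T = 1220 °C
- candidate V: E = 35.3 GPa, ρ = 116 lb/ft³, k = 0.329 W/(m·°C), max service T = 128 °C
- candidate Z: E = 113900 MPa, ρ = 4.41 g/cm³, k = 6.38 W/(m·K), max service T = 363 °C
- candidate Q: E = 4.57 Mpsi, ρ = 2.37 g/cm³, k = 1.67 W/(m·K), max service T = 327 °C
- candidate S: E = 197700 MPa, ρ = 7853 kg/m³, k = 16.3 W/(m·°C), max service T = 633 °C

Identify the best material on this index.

Screen on constraints: k ≥ 11.3 W/(m·K); max service T ≥ 404 °C. Survivors: candidate J, candidate W, candidate S.
In SI units:
  candidate J: E = 303.3 GPa, ρ = 1858 kg/m³
  candidate W: E = 301.3 GPa, ρ = 3190 kg/m³
  candidate S: E = 197.7 GPa, ρ = 7853 kg/m³
  candidate J: M = 3.62×10⁻³
  candidate W: M = 2.10×10⁻³
  candidate S: M = 0.742×10⁻³
The maximum is for candidate J.

candidate J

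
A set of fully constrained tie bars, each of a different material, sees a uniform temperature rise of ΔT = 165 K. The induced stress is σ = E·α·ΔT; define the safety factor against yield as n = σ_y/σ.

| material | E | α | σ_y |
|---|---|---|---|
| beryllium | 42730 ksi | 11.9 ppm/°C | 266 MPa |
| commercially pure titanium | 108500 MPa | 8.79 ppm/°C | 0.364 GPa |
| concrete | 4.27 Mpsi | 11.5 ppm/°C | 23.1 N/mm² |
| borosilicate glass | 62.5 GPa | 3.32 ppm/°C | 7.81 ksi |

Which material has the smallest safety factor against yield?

concrete

With everything in SI (GPa, ×10⁻⁶/K, MPa):
  beryllium: E = 294.6, α = 11.9, σ_y = 266.0 → σ = 578 MPa, n = 0.460
  commercially pure titanium: E = 108.5, α = 8.79, σ_y = 364.0 → σ = 157 MPa, n = 2.31
  concrete: E = 29.44, α = 11.5, σ_y = 23.10 → σ = 55.9 MPa, n = 0.414
  borosilicate glass: E = 62.50, α = 3.32, σ_y = 53.85 → σ = 34.2 MPa, n = 1.57
Concrete has the lowest safety factor, n = 0.414.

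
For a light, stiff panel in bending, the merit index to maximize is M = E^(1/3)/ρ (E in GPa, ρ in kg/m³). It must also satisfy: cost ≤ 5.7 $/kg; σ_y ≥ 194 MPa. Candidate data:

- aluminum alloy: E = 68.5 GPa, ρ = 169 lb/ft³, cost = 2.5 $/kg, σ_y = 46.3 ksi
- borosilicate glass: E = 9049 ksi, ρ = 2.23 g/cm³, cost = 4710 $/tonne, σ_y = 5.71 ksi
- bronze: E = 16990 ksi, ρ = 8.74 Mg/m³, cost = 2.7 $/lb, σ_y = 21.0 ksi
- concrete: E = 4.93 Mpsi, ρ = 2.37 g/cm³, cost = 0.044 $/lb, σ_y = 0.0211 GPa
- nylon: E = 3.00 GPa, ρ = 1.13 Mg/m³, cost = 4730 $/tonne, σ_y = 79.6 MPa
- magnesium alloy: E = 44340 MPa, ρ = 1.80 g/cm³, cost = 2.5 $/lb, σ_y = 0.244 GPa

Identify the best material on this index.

Screen on constraints: cost ≤ 5.7 $/kg; σ_y ≥ 194 MPa. Survivors: aluminum alloy, magnesium alloy.
Putting every candidate on a common basis:
  aluminum alloy: E = 68.50 GPa, ρ = 2707 kg/m³
  magnesium alloy: E = 44.34 GPa, ρ = 1800 kg/m³
  magnesium alloy: M = 1.97×10⁻³
  aluminum alloy: M = 1.51×10⁻³
The maximum is for magnesium alloy.

magnesium alloy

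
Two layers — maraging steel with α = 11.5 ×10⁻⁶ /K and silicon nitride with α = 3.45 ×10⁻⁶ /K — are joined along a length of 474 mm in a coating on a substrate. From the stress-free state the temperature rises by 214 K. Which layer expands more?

maraging steel

α(maraging steel) = 11.5×10⁻⁶/K vs α(silicon nitride) = 3.45×10⁻⁶/K.
Higher α expands more for the same ΔT: maraging steel.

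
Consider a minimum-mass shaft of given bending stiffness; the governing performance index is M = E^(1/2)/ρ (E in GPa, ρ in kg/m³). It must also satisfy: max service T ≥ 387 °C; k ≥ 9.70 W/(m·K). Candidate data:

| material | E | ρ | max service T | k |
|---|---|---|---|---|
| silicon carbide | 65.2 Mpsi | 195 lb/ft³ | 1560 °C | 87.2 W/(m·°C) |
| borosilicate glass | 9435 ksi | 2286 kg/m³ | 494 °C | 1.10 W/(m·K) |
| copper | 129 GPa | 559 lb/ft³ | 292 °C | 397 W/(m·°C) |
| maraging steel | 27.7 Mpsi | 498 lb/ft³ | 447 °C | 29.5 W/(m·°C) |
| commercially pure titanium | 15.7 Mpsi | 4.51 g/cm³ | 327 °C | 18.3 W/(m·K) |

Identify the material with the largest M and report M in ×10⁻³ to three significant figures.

silicon carbide, M = 6.79×10⁻³

Screen on constraints: max service T ≥ 387 °C; k ≥ 9.70 W/(m·K). Survivors: silicon carbide, maraging steel.
Normalizing units and computing the index:
  silicon carbide: E = 449.5 GPa, ρ = 3124 kg/m³
  maraging steel: E = 191.0 GPa, ρ = 7977 kg/m³
  silicon carbide: M = 6.79×10⁻³
  maraging steel: M = 1.73×10⁻³
Highest index: silicon carbide.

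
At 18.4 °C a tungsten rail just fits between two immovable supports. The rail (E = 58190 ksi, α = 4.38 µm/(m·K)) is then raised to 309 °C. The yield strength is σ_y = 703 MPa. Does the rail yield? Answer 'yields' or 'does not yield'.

does not yield

E = 58190 ksi = 401.2 GPa.
ΔT = 290.6 K. Constrained thermal stress σ = E·α·ΔT = 401.2×10³ MPa × 4.38×10⁻⁶ × 290.6 = 511 MPa (compressive).
Compare to σ_y = 703 MPa: σ < σ_y, so it does not yield.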